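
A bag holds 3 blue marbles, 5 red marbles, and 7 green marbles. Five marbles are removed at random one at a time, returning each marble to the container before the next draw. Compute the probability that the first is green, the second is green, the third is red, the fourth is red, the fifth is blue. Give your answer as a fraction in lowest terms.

49/10125

Multiply the conditional probability of each draw in order, with replacement (the composition resets each draw).
P = (7/15) · (7/15) · (5/15) · (5/15) · (3/15) = 49/10125 ≈ 0.0048.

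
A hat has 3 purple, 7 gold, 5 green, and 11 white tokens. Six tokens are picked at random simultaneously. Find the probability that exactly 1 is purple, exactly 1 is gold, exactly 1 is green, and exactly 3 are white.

45/598

Unordered draws without replacement: count favorable combinations over C(26,6).
Favorable = C(3,1) · C(7,1) · C(5,1) · C(11,3) = 17325; total = C(26,6) = 230230.
P = 17325/230230 = 45/598 ≈ 0.0753.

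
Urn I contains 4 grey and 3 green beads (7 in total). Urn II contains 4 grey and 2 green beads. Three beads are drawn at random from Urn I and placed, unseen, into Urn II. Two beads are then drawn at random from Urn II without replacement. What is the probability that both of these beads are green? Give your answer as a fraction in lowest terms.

1/9

Condition on how many of the transferred beads are green (from Urn I: 3 green of 7; then Urn II has 9 total).
  0 green: C(3,0)C(4,3)/C(7,3) = 4/35; then P = C(2,2)/C(9,2) = 1/36
  1 green: C(3,1)C(4,2)/C(7,3) = 18/35; then P = C(3,2)/C(9,2) = 1/12
  2 green: C(3,2)C(4,1)/C(7,3) = 12/35; then P = C(4,2)/C(9,2) = 1/6
  3 green: C(3,3)C(4,0)/C(7,3) = 1/35; then P = C(5,2)/C(9,2) = 5/18
P(both green) = 1/9 ≈ 0.1111.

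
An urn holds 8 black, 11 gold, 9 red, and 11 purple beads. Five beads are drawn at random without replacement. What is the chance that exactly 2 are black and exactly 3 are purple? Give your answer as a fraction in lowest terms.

Unordered draws without replacement: count favorable combinations over C(39,5).
Favorable = C(8,2) · C(11,0) · C(9,0) · C(11,3) = 4620; total = C(39,5) = 575757.
P = 4620/575757 = 220/27417 ≈ 0.0080.

220/27417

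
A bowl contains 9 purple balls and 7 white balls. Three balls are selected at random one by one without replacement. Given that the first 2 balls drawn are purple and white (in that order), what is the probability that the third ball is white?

3/7

After removing 1 purple, 1 white, the bowl has 6 white out of 14 remaining.
P(third is white | given) = 6/14 = 3/7 ≈ 0.4286.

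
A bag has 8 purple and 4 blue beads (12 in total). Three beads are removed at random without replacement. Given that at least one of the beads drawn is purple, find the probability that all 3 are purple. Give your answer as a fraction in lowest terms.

P(all 3 purple) = C(8,3)/C(12,3) = 14/55; P(at least one purple) = 1 − C(4,3)/C(12,3) = 54/55.
Since 'all 3 purple' ⊆ 'at least one purple', P(all 3 | at least one) = 14/55 / 54/55 = 7/27 ≈ 0.2593.

7/27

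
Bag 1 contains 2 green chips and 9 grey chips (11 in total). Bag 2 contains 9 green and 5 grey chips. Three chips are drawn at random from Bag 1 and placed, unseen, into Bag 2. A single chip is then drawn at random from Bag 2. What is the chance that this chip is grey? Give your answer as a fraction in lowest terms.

82/187

Condition on how many of the transferred chips are grey (from Bag 1: 9 grey of 11; then Bag 2 has 17 total).
  1 grey: C(9,1)C(2,2)/C(11,3) = 3/55; then P = 6/17
  2 grey: C(9,2)C(2,1)/C(11,3) = 24/55; then P = 7/17
  3 grey: C(9,3)C(2,0)/C(11,3) = 28/55; then P = 8/17
P(grey from Bag 2) = 82/187 ≈ 0.4385.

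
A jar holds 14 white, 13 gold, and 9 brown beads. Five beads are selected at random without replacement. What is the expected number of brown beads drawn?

5/4

By linearity of expectation, E[X] = Σ P(draw i is brown); by symmetry each draw (even without replacement) has P(brown) = 9/36.
E[X] = 5 · 9/36 = 5/4 ≈ 1.2500.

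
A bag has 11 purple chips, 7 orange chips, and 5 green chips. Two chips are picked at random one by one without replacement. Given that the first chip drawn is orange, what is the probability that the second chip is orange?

After removing 1 orange, the bag has 6 orange out of 22 remaining.
P(second is orange | given) = 6/22 = 3/11 ≈ 0.2727.

3/11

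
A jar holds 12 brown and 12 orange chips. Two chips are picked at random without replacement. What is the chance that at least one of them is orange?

Use the complement: P(at least one orange) = 1 − P(no orange).
P(none) = C(12,2)/C(24,2) = 66/276.
So P = 1 − 66/276 = 35/46 ≈ 0.7609.

35/46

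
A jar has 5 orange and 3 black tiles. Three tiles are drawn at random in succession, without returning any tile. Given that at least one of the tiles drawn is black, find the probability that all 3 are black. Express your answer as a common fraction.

1/46

P(all 3 black) = C(3,3)/C(8,3) = 1/56; P(at least one black) = 1 − C(5,3)/C(8,3) = 23/28.
Since 'all 3 black' ⊆ 'at least one black', P(all 3 | at least one) = 1/56 / 23/28 = 1/46 ≈ 0.0217.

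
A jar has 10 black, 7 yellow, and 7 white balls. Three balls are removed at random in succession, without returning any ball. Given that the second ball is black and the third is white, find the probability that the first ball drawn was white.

3/11

P(first=white and the second ball is black and the third is white) = (7/24)·(10/23)·(6/22) = 35/1012.
P(E) = Σ over first color = 105/2024 + 245/6072 + 35/1012 = 35/276.
By Bayes, P(first=white | E) = 35/1012 / 35/276 = 3/11 ≈ 0.2727.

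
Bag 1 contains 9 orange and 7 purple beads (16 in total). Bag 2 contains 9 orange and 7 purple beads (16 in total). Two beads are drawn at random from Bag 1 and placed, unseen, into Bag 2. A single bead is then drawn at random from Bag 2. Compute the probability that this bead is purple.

7/16

Condition on how many of the transferred beads are purple (from Bag 1: 7 purple of 16; then Bag 2 has 18 total).
  0 purple: C(7,0)C(9,2)/C(16,2) = 3/10; then P = 7/18
  1 purple: C(7,1)C(9,1)/C(16,2) = 21/40; then P = 8/18
  2 purple: C(7,2)C(9,0)/C(16,2) = 7/40; then P = 9/18
P(purple from Bag 2) = 7/16 ≈ 0.4375.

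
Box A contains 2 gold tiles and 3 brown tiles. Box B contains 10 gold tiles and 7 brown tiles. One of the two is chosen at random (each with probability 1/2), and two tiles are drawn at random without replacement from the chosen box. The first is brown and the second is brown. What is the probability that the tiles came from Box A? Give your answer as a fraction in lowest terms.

68/103

P(E | Box A) = 3/10; P(E | Box B) = 21/136.
P(E) = 1/2·3/10 + 1/2·21/136 = 309/1360.
By Bayes' rule, P(Box A | E) = 3/20 / 309/1360 = 68/103 ≈ 0.6602.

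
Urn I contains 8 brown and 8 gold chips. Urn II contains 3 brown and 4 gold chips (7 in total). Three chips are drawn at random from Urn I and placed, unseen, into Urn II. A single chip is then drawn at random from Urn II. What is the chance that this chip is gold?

11/20

Condition on how many of the transferred chips are gold (from Urn I: 8 gold of 16; then Urn II has 10 total).
  0 gold: C(8,0)C(8,3)/C(16,3) = 1/10; then P = 4/10
  1 gold: C(8,1)C(8,2)/C(16,3) = 2/5; then P = 5/10
  2 gold: C(8,2)C(8,1)/C(16,3) = 2/5; then P = 6/10
  3 gold: C(8,3)C(8,0)/C(16,3) = 1/10; then P = 7/10
P(gold from Urn II) = 11/20 ≈ 0.5500.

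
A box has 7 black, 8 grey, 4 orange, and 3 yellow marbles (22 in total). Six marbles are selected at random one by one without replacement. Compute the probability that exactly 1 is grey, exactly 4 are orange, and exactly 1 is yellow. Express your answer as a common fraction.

Unordered draws without replacement: count favorable combinations over C(22,6).
Favorable = C(7,0) · C(8,1) · C(4,4) · C(3,1) = 24; total = C(22,6) = 74613.
P = 24/74613 = 8/24871 ≈ 0.0003.

8/24871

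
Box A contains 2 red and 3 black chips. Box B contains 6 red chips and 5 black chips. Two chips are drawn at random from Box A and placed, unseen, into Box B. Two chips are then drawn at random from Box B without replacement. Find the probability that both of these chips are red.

Condition on how many of the transferred chips are red (from Box A: 2 red of 5; then Box B has 13 total).
  0 red: C(2,0)C(3,2)/C(5,2) = 3/10; then P = C(6,2)/C(13,2) = 5/26
  1 red: C(2,1)C(3,1)/C(5,2) = 3/5; then P = C(7,2)/C(13,2) = 7/26
  2 red: C(2,2)C(3,0)/C(5,2) = 1/10; then P = C(8,2)/C(13,2) = 14/39
P(both red) = 199/780 ≈ 0.2551.

199/780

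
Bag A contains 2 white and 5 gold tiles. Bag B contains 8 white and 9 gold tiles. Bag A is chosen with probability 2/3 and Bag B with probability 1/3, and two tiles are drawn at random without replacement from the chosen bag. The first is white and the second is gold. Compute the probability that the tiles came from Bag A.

P(E | Bag A) = 5/21; P(E | Bag B) = 9/34.
P(E) = 2/3·5/21 + 1/3·9/34 = 529/2142.
By Bayes' rule, P(Bag A | E) = 10/63 / 529/2142 = 340/529 ≈ 0.6427.

340/529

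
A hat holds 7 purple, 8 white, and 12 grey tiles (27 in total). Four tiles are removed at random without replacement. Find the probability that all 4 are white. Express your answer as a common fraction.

Unordered draws without replacement: count favorable combinations over C(27,4).
Favorable = C(7,0) · C(8,4) · C(12,0) = 70; total = C(27,4) = 17550.
P = 70/17550 = 7/1755 ≈ 0.0040.

7/1755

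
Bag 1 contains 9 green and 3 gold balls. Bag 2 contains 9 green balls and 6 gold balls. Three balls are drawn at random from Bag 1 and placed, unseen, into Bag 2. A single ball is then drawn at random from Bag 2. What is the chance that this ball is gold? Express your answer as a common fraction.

Condition on how many of the transferred balls are gold (from Bag 1: 3 gold of 12; then Bag 2 has 18 total).
  0 gold: C(3,0)C(9,3)/C(12,3) = 21/55; then P = 6/18
  1 gold: C(3,1)C(9,2)/C(12,3) = 27/55; then P = 7/18
  2 gold: C(3,2)C(9,1)/C(12,3) = 27/220; then P = 8/18
  3 gold: C(3,3)C(9,0)/C(12,3) = 1/220; then P = 9/18
P(gold from Bag 2) = 3/8 ≈ 0.3750.

3/8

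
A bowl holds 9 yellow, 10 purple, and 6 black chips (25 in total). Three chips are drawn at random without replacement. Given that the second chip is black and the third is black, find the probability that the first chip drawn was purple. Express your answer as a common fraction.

P(first=purple and the second chip is black and the third is black) = (10/25)·(6/24)·(5/23) = 1/46.
P(E) = Σ over first color = 9/460 + 1/46 + 1/115 = 1/20.
By Bayes, P(first=purple | E) = 1/46 / 1/20 = 10/23 ≈ 0.4348.

10/23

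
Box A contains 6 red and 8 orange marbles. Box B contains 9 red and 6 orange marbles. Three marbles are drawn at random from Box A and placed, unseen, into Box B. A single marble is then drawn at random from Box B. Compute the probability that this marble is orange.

Condition on how many of the transferred marbles are orange (from Box A: 8 orange of 14; then Box B has 18 total).
  0 orange: C(8,0)C(6,3)/C(14,3) = 5/91; then P = 6/18
  1 orange: C(8,1)C(6,2)/C(14,3) = 30/91; then P = 7/18
  2 orange: C(8,2)C(6,1)/C(14,3) = 6/13; then P = 8/18
  3 orange: C(8,3)C(6,0)/C(14,3) = 2/13; then P = 9/18
P(orange from Box B) = 3/7 ≈ 0.4286.

3/7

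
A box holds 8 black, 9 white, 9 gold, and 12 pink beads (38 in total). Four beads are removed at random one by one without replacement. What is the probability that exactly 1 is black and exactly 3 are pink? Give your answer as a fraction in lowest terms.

352/14763

Unordered draws without replacement: count favorable combinations over C(38,4).
Favorable = C(8,1) · C(9,0) · C(9,0) · C(12,3) = 1760; total = C(38,4) = 73815.
P = 1760/73815 = 352/14763 ≈ 0.0238.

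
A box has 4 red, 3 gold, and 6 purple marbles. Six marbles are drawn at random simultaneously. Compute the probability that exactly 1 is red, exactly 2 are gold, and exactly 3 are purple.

Unordered draws without replacement: count favorable combinations over C(13,6).
Favorable = C(4,1) · C(3,2) · C(6,3) = 240; total = C(13,6) = 1716.
P = 240/1716 = 20/143 ≈ 0.1399.

20/143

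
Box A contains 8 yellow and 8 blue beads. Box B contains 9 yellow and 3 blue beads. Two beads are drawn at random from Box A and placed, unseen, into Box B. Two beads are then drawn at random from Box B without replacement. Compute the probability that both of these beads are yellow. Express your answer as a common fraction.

Condition on how many of the transferred beads are yellow (from Box A: 8 yellow of 16; then Box B has 14 total).
  0 yellow: C(8,0)C(8,2)/C(16,2) = 7/30; then P = C(9,2)/C(14,2) = 36/91
  1 yellow: C(8,1)C(8,1)/C(16,2) = 8/15; then P = C(10,2)/C(14,2) = 45/91
  2 yellow: C(8,2)C(8,0)/C(16,2) = 7/30; then P = C(11,2)/C(14,2) = 55/91
P(both yellow) = 1357/2730 ≈ 0.4971.

1357/2730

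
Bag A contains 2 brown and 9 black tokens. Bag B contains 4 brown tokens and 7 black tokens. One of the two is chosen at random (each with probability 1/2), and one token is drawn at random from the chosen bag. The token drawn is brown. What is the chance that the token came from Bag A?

1/3

P(brown | Bag A) = 2/11; P(brown | Bag B) = 4/11.
P(brown) = 1/2·2/11 + 1/2·4/11 = 3/11.
By Bayes' rule, P(Bag A | brown) = 1/11 / 3/11 = 1/3 ≈ 0.3333.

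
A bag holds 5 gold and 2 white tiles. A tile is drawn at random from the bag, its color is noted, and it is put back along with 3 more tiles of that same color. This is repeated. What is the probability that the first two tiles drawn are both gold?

After a gold draw the bag holds 8 gold out of 10.
P = (5/7)·(8/10) = 4/7 ≈ 0.5714.

4/7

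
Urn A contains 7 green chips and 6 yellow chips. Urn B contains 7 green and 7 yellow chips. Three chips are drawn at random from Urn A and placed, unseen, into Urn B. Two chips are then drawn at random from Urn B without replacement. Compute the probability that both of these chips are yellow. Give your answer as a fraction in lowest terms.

813/3536

Condition on how many of the transferred chips are yellow (from Urn A: 6 yellow of 13; then Urn B has 17 total).
  0 yellow: C(6,0)C(7,3)/C(13,3) = 35/286; then P = C(7,2)/C(17,2) = 21/136
  1 yellow: C(6,1)C(7,2)/C(13,3) = 63/143; then P = C(8,2)/C(17,2) = 7/34
  2 yellow: C(6,2)C(7,1)/C(13,3) = 105/286; then P = C(9,2)/C(17,2) = 9/34
  3 yellow: C(6,3)C(7,0)/C(13,3) = 10/143; then P = C(10,2)/C(17,2) = 45/136
P(both yellow) = 813/3536 ≈ 0.2299.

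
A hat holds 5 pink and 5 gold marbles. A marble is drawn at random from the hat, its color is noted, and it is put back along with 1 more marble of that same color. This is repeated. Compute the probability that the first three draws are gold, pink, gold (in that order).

Track the composition after each reinforcement of +1.
P = (5/10) · (5/11) · (6/12) = 5/44 ≈ 0.1136.

5/44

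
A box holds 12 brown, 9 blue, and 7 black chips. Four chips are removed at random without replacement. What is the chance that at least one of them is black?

46/65

Use the complement: P(at least one black) = 1 − P(no black).
P(none) = C(21,4)/C(28,4) = 5985/20475.
So P = 1 − 5985/20475 = 46/65 ≈ 0.7077.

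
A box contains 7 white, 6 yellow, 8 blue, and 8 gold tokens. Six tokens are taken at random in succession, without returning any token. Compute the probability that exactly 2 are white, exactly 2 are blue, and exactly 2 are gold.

196/5655

Unordered draws without replacement: count favorable combinations over C(29,6).
Favorable = C(7,2) · C(6,0) · C(8,2) · C(8,2) = 16464; total = C(29,6) = 475020.
P = 16464/475020 = 196/5655 ≈ 0.0347.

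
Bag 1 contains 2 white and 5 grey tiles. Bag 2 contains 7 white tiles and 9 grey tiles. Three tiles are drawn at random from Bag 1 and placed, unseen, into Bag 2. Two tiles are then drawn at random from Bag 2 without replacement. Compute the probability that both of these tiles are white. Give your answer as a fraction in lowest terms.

10/63

Condition on how many of the transferred tiles are white (from Bag 1: 2 white of 7; then Bag 2 has 19 total).
  0 white: C(2,0)C(5,3)/C(7,3) = 2/7; then P = C(7,2)/C(19,2) = 7/57
  1 white: C(2,1)C(5,2)/C(7,3) = 4/7; then P = C(8,2)/C(19,2) = 28/171
  2 white: C(2,2)C(5,1)/C(7,3) = 1/7; then P = C(9,2)/C(19,2) = 4/19
P(both white) = 10/63 ≈ 0.1587.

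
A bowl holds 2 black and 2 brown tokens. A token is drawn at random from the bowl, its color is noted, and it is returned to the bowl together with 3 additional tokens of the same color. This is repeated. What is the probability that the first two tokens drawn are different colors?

2/7

Either brown then black, or black then brown; after the first draw the total is 7.
P = (2/4)·(2/7) + (2/4)·(2/7) = 2/7 ≈ 0.2857.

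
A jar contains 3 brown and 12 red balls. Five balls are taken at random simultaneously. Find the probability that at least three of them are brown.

2/91

Sum the hypergeometric tail for j = 3,…,3 brown balls.
Favorable = C(3,3)·C(12,2) = 66; total = C(15,5) = 3003.
P = 66/3003 = 2/91 ≈ 0.0220.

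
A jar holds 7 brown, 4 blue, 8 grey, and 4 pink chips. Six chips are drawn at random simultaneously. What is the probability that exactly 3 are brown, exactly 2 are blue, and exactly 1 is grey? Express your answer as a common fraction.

Unordered draws without replacement: count favorable combinations over C(23,6).
Favorable = C(7,3) · C(4,2) · C(8,1) · C(4,0) = 1680; total = C(23,6) = 100947.
P = 1680/100947 = 80/4807 ≈ 0.0166.

80/4807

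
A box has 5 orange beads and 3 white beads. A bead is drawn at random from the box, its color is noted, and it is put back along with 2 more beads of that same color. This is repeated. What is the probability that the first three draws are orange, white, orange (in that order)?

Track the composition after each reinforcement of +2.
P = (5/8) · (3/10) · (7/12) = 7/64 ≈ 0.1094.

7/64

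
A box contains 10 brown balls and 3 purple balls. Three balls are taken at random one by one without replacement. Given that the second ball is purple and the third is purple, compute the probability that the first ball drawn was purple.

1/11

P(first=purple and the second ball is purple and the third is purple) = (3/13)·(2/12)·(1/11) = 1/286.
P(E) = Σ over first color = 5/143 + 1/286 = 1/26.
By Bayes, P(first=purple | E) = 1/286 / 1/26 = 1/11 ≈ 0.0909.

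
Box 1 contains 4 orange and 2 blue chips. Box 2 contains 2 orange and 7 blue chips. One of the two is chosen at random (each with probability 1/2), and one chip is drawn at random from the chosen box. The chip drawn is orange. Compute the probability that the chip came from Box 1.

P(orange | Box 1) = 2/3; P(orange | Box 2) = 2/9.
P(orange) = 1/2·2/3 + 1/2·2/9 = 4/9.
By Bayes' rule, P(Box 1 | orange) = 1/3 / 4/9 = 3/4 ≈ 0.7500.

3/4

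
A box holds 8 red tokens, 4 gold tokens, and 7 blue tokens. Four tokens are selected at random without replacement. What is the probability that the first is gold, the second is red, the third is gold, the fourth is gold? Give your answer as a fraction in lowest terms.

Multiply the conditional probability of each draw in order, without replacement, so each draw removes one from its color and from the total.
P = (4/19) · (8/18) · (3/17) · (2/16) = 2/969 ≈ 0.0021.

2/969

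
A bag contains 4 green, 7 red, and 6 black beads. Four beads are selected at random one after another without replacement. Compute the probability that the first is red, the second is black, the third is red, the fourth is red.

3/136

Multiply the conditional probability of each draw in order, without replacement, so each draw removes one from its color and from the total.
P = (7/17) · (6/16) · (6/15) · (5/14) = 3/136 ≈ 0.0221.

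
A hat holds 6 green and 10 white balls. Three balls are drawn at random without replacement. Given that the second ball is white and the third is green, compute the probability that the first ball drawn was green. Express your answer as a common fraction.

P(first=green and the second ball is white and the third is green) = (6/16)·(10/15)·(5/14) = 5/56.
P(E) = Σ over first color = 5/56 + 9/56 = 1/4.
By Bayes, P(first=green | E) = 5/56 / 1/4 = 5/14 ≈ 0.3571.

5/14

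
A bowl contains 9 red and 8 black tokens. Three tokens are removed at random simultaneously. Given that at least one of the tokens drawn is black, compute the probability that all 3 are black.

P(all 3 black) = C(8,3)/C(17,3) = 7/85; P(at least one black) = 1 − C(9,3)/C(17,3) = 149/170.
Since 'all 3 black' ⊆ 'at least one black', P(all 3 | at least one) = 7/85 / 149/170 = 14/149 ≈ 0.0940.

14/149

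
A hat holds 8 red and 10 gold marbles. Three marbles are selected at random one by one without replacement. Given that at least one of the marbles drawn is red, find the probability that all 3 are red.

P(all 3 red) = C(8,3)/C(18,3) = 7/102; P(at least one red) = 1 − C(10,3)/C(18,3) = 29/34.
Since 'all 3 red' ⊆ 'at least one red', P(all 3 | at least one) = 7/102 / 29/34 = 7/87 ≈ 0.0805.

7/87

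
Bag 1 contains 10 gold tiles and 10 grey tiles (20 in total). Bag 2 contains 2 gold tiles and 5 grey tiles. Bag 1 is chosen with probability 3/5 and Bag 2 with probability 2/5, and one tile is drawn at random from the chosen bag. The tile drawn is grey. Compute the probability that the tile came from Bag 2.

P(grey | Bag 1) = 1/2; P(grey | Bag 2) = 5/7.
P(grey) = 3/5·1/2 + 2/5·5/7 = 41/70.
By Bayes' rule, P(Bag 2 | grey) = 2/7 / 41/70 = 20/41 ≈ 0.4878.

20/41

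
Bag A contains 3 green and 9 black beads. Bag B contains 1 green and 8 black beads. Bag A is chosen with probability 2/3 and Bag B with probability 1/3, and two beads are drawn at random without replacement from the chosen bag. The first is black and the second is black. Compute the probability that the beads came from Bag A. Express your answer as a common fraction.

P(E | Bag A) = 6/11; P(E | Bag B) = 7/9.
P(E) = 2/3·6/11 + 1/3·7/9 = 185/297.
By Bayes' rule, P(Bag A | E) = 4/11 / 185/297 = 108/185 ≈ 0.5838.

108/185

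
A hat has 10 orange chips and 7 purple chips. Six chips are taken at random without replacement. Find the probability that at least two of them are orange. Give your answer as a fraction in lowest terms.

1737/1768

Sum the hypergeometric tail for j = 2,…,6 orange chips.
Favorable = C(10,2)·C(7,4) + C(10,3)·C(7,3) + C(10,4)·C(7,2) + C(10,5)·C(7,1) + C(10,6)·C(7,0) = 12159; total = C(17,6) = 12376.
P = 12159/12376 = 1737/1768 ≈ 0.9825.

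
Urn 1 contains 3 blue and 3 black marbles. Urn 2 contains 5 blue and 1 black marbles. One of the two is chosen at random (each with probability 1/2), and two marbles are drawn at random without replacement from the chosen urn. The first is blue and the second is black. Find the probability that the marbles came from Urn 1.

9/14

P(E | Urn 1) = 3/10; P(E | Urn 2) = 1/6.
P(E) = 1/2·3/10 + 1/2·1/6 = 7/30.
By Bayes' rule, P(Urn 1 | E) = 3/20 / 7/30 = 9/14 ≈ 0.6429.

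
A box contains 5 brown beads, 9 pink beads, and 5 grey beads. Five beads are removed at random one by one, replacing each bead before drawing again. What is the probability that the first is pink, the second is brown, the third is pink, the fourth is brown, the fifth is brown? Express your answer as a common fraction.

10125/2476099

Multiply the conditional probability of each draw in order, with replacement (the composition resets each draw).
P = (9/19) · (5/19) · (9/19) · (5/19) · (5/19) = 10125/2476099 ≈ 0.0041.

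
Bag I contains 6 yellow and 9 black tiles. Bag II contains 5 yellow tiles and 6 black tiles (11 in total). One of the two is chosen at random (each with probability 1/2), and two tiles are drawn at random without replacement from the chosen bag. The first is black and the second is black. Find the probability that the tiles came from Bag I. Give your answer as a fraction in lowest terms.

44/79

P(E | Bag I) = 12/35; P(E | Bag II) = 3/11.
P(E) = 1/2·12/35 + 1/2·3/11 = 237/770.
By Bayes' rule, P(Bag I | E) = 6/35 / 237/770 = 44/79 ≈ 0.5570.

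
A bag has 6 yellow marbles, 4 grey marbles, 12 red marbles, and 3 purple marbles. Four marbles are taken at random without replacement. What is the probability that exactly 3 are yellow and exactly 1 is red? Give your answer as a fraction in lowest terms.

24/1265

Unordered draws without replacement: count favorable combinations over C(25,4).
Favorable = C(6,3) · C(4,0) · C(12,1) · C(3,0) = 240; total = C(25,4) = 12650.
P = 240/12650 = 24/1265 ≈ 0.0190.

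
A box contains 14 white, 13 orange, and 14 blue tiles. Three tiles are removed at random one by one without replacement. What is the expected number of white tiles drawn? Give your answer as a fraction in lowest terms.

By linearity of expectation, E[X] = Σ P(draw i is white); by symmetry each draw (even without replacement) has P(white) = 14/41.
E[X] = 3 · 14/41 = 42/41 ≈ 1.0244.

42/41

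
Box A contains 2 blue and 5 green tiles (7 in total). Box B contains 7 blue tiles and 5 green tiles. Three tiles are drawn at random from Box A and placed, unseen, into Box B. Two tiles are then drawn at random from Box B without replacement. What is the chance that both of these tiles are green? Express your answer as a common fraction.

Condition on how many of the transferred tiles are green (from Box A: 5 green of 7; then Box B has 15 total).
  1 green: C(5,1)C(2,2)/C(7,3) = 1/7; then P = C(6,2)/C(15,2) = 1/7
  2 green: C(5,2)C(2,1)/C(7,3) = 4/7; then P = C(7,2)/C(15,2) = 1/5
  3 green: C(5,3)C(2,0)/C(7,3) = 2/7; then P = C(8,2)/C(15,2) = 4/15
P(both green) = 31/147 ≈ 0.2109.

31/147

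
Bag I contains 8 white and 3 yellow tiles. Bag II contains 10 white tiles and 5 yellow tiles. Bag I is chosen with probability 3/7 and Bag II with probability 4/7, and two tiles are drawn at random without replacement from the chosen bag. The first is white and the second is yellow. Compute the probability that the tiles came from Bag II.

P(E | Bag I) = 12/55; P(E | Bag II) = 5/21.
P(E) = 3/7·12/55 + 4/7·5/21 = 1856/8085.
By Bayes' rule, P(Bag II | E) = 20/147 / 1856/8085 = 275/464 ≈ 0.5927.

275/464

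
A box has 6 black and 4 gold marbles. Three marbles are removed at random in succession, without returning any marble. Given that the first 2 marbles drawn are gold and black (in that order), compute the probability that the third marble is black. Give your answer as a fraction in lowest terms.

5/8

After removing 1 black, 1 gold, the box has 5 black out of 8 remaining.
P(third is black | given) = 5/8 ≈ 0.6250.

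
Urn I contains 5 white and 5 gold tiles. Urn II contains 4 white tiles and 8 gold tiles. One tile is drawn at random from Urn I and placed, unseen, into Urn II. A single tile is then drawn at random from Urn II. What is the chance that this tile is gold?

17/26

Condition on how many of the transferred tiles are gold (from Urn I: 5 gold of 10; then Urn II has 13 total).
  0 gold: C(5,0)C(5,1)/C(10,1) = 1/2; then P = 8/13
  1 gold: C(5,1)C(5,0)/C(10,1) = 1/2; then P = 9/13
P(gold from Urn II) = 17/26 ≈ 0.6538.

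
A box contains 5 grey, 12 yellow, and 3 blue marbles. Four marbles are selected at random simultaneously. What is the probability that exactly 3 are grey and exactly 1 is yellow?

Unordered draws without replacement: count favorable combinations over C(20,4).
Favorable = C(5,3) · C(12,1) · C(3,0) = 120; total = C(20,4) = 4845.
P = 120/4845 = 8/323 ≈ 0.0248.

8/323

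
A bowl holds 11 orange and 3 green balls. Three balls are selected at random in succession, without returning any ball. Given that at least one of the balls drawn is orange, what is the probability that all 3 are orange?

5/11

P(all 3 orange) = C(11,3)/C(14,3) = 165/364; P(at least one orange) = 1 − C(3,3)/C(14,3) = 363/364.
Since 'all 3 orange' ⊆ 'at least one orange', P(all 3 | at least one) = 165/364 / 363/364 = 5/11 ≈ 0.4545.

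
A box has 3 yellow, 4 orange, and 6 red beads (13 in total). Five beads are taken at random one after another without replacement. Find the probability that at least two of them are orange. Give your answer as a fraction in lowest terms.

73/143

Sum the hypergeometric tail for j = 2,…,4 orange beads.
Favorable = C(4,2)·C(9,3) + C(4,3)·C(9,2) + C(4,4)·C(9,1) = 657; total = C(13,5) = 1287.
P = 657/1287 = 73/143 ≈ 0.5105.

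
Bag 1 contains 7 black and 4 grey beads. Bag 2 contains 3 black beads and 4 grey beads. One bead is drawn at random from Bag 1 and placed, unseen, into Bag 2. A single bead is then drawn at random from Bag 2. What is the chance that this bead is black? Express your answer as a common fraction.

5/11

Condition on how many of the transferred beads are black (from Bag 1: 7 black of 11; then Bag 2 has 8 total).
  0 black: C(7,0)C(4,1)/C(11,1) = 4/11; then P = 3/8
  1 black: C(7,1)C(4,0)/C(11,1) = 7/11; then P = 4/8
P(black from Bag 2) = 5/11 ≈ 0.4545.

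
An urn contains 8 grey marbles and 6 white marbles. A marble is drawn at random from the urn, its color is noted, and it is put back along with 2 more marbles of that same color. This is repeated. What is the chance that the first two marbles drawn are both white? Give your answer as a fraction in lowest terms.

After a white draw the urn holds 8 white out of 16.
P = (6/14)·(8/16) = 3/14 ≈ 0.2143.

3/14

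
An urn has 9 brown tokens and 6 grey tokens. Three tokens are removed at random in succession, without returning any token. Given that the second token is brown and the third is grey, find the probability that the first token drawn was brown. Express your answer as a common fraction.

P(first=brown and the second token is brown and the third is grey) = (9/15)·(8/14)·(6/13) = 72/455.
P(E) = Σ over first color = 72/455 + 9/91 = 9/35.
By Bayes, P(first=brown | E) = 72/455 / 9/35 = 8/13 ≈ 0.6154.

8/13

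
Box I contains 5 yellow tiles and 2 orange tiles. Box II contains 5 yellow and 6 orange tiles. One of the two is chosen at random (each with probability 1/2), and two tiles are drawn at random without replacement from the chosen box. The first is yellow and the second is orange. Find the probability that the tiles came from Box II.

63/118

P(E | Box I) = 5/21; P(E | Box II) = 3/11.
P(E) = 1/2·5/21 + 1/2·3/11 = 59/231.
By Bayes' rule, P(Box II | E) = 3/22 / 59/231 = 63/118 ≈ 0.5339.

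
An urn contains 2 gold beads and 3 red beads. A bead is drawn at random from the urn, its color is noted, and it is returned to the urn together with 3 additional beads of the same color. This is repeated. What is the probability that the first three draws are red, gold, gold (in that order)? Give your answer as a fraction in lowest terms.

3/44

Track the composition after each reinforcement of +3.
P = (3/5) · (2/8) · (5/11) = 3/44 ≈ 0.0682.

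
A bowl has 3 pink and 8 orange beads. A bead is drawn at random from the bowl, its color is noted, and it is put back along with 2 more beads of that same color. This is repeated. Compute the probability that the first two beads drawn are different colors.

48/143

Either orange then pink, or pink then orange; after the first draw the total is 13.
P = (8/11)·(3/13) + (3/11)·(8/13) = 48/143 ≈ 0.3357.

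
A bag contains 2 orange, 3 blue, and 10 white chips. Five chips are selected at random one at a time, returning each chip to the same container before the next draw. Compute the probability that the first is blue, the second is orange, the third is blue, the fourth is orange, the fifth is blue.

Multiply the conditional probability of each draw in order, with replacement (the composition resets each draw).
P = (3/15) · (2/15) · (3/15) · (2/15) · (3/15) = 4/28125 ≈ 0.0001.

4/28125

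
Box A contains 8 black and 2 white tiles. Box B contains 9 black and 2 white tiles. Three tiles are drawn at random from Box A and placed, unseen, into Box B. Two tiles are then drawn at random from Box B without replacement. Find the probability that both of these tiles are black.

892/1365

Condition on how many of the transferred tiles are black (from Box A: 8 black of 10; then Box B has 14 total).
  1 black: C(8,1)C(2,2)/C(10,3) = 1/15; then P = C(10,2)/C(14,2) = 45/91
  2 black: C(8,2)C(2,1)/C(10,3) = 7/15; then P = C(11,2)/C(14,2) = 55/91
  3 black: C(8,3)C(2,0)/C(10,3) = 7/15; then P = C(12,2)/C(14,2) = 66/91
P(both black) = 892/1365 ≈ 0.6535.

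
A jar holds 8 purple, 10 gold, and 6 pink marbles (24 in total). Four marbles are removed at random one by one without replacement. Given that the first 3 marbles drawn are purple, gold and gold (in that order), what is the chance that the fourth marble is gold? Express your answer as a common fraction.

8/21

After removing 1 purple, 2 gold, the jar has 8 gold out of 21 remaining.
P(fourth is gold | given) = 8/21 ≈ 0.3810.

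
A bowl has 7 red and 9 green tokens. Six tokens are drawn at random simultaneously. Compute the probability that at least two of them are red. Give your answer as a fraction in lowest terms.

Sum the hypergeometric tail for j = 2,…,6 red tokens.
Favorable = C(7,2)·C(9,4) + C(7,3)·C(9,3) + C(7,4)·C(9,2) + C(7,5)·C(9,1) + C(7,6)·C(9,0) = 7042; total = C(16,6) = 8008.
P = 7042/8008 = 503/572 ≈ 0.8794.

503/572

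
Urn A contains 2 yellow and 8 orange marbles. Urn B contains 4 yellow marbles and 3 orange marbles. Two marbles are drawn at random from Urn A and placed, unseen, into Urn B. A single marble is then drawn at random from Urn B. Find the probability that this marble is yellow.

Condition on how many of the transferred marbles are yellow (from Urn A: 2 yellow of 10; then Urn B has 9 total).
  0 yellow: C(2,0)C(8,2)/C(10,2) = 28/45; then P = 4/9
  1 yellow: C(2,1)C(8,1)/C(10,2) = 16/45; then P = 5/9
  2 yellow: C(2,2)C(8,0)/C(10,2) = 1/45; then P = 6/9
P(yellow from Urn B) = 22/45 ≈ 0.4889.

22/45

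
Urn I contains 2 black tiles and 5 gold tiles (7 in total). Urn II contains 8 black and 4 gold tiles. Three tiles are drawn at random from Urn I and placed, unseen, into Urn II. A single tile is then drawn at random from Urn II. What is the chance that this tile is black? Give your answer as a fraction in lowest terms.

Condition on how many of the transferred tiles are black (from Urn I: 2 black of 7; then Urn II has 15 total).
  0 black: C(2,0)C(5,3)/C(7,3) = 2/7; then P = 8/15
  1 black: C(2,1)C(5,2)/C(7,3) = 4/7; then P = 9/15
  2 black: C(2,2)C(5,1)/C(7,3) = 1/7; then P = 10/15
P(black from Urn II) = 62/105 ≈ 0.5905.

62/105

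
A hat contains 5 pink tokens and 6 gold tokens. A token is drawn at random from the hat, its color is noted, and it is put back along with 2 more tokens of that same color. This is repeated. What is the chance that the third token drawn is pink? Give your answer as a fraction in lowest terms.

5/11

Sum over the four possibilities for the first two draws (pink/not-pink each), tracking how the pink count and total change by +2 per draw.
P(third is pink) = 5/11 ≈ 0.4545. (In a Pólya urn every draw has the same marginal probability 5/11.)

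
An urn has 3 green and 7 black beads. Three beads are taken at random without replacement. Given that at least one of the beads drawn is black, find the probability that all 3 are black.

P(all 3 black) = C(7,3)/C(10,3) = 7/24; P(at least one black) = 1 − C(3,3)/C(10,3) = 119/120.
Since 'all 3 black' ⊆ 'at least one black', P(all 3 | at least one) = 7/24 / 119/120 = 5/17 ≈ 0.2941.

5/17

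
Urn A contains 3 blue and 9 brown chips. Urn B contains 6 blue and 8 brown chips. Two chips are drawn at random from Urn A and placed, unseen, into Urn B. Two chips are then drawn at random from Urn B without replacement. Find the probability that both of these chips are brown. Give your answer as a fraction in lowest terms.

223/660

Condition on how many of the transferred chips are brown (from Urn A: 9 brown of 12; then Urn B has 16 total).
  0 brown: C(9,0)C(3,2)/C(12,2) = 1/22; then P = C(8,2)/C(16,2) = 7/30
  1 brown: C(9,1)C(3,1)/C(12,2) = 9/22; then P = C(9,2)/C(16,2) = 3/10
  2 brown: C(9,2)C(3,0)/C(12,2) = 6/11; then P = C(10,2)/C(16,2) = 3/8
P(both brown) = 223/660 ≈ 0.3379.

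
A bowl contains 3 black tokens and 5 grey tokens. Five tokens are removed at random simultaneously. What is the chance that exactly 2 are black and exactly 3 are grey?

15/28

Unordered draws without replacement: count favorable combinations over C(8,5).
Favorable = C(3,2) · C(5,3) = 30; total = C(8,5) = 56.
P = 30/56 = 15/28 ≈ 0.5357.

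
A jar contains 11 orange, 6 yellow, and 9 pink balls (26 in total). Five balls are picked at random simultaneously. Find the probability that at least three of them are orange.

Sum the hypergeometric tail for j = 3,…,5 orange balls.
Favorable = C(11,3)·C(15,2) + C(11,4)·C(15,1) + C(11,5)·C(15,0) = 22737; total = C(26,5) = 65780.
P = 22737/65780 = 159/460 ≈ 0.3457.

159/460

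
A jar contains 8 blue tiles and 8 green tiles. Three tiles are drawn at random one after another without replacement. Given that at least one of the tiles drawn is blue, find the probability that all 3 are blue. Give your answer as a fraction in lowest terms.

P(all 3 blue) = C(8,3)/C(16,3) = 1/10; P(at least one blue) = 1 − C(8,3)/C(16,3) = 9/10.
Since 'all 3 blue' ⊆ 'at least one blue', P(all 3 | at least one) = 1/10 / 9/10 = 1/9 ≈ 0.1111.

1/9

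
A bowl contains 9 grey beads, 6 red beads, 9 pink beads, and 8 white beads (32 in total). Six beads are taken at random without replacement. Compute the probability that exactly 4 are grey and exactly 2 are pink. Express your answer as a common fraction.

Unordered draws without replacement: count favorable combinations over C(32,6).
Favorable = C(9,4) · C(6,0) · C(9,2) · C(8,0) = 4536; total = C(32,6) = 906192.
P = 4536/906192 = 9/1798 ≈ 0.0050.

9/1798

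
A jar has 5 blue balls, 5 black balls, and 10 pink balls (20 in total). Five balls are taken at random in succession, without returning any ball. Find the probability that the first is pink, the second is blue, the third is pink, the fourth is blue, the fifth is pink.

5/646

Multiply the conditional probability of each draw in order, without replacement, so each draw removes one from its color and from the total.
P = (10/20) · (5/19) · (9/18) · (4/17) · (8/16) = 5/646 ≈ 0.0077.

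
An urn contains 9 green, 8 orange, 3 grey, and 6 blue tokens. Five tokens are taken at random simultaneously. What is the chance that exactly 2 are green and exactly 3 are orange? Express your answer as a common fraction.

504/16445

Unordered draws without replacement: count favorable combinations over C(26,5).
Favorable = C(9,2) · C(8,3) · C(3,0) · C(6,0) = 2016; total = C(26,5) = 65780.
P = 2016/65780 = 504/16445 ≈ 0.0306.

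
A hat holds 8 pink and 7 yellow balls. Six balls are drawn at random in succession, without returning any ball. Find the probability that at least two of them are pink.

138/143

Sum the hypergeometric tail for j = 2,…,6 pink balls.
Favorable = C(8,2)·C(7,4) + C(8,3)·C(7,3) + C(8,4)·C(7,2) + C(8,5)·C(7,1) + C(8,6)·C(7,0) = 4830; total = C(15,6) = 5005.
P = 4830/5005 = 138/143 ≈ 0.9650.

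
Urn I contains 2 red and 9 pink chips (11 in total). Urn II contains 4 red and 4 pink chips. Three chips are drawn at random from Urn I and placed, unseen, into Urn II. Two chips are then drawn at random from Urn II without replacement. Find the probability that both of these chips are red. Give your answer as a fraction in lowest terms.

453/3025

Condition on how many of the transferred chips are red (from Urn I: 2 red of 11; then Urn II has 11 total).
  0 red: C(2,0)C(9,3)/C(11,3) = 28/55; then P = C(4,2)/C(11,2) = 6/55
  1 red: C(2,1)C(9,2)/C(11,3) = 24/55; then P = C(5,2)/C(11,2) = 2/11
  2 red: C(2,2)C(9,1)/C(11,3) = 3/55; then P = C(6,2)/C(11,2) = 3/11
P(both red) = 453/3025 ≈ 0.1498.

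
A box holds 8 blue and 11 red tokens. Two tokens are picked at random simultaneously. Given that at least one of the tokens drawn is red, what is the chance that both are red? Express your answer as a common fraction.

5/13

P(both red) = C(11,2)/C(19,2) = 55/171; P(at least one red) = 1 − C(8,2)/C(19,2) = 143/171.
Since 'both red' ⊆ 'at least one red', P(both | at least one) = 55/171 / 143/171 = 5/13 ≈ 0.3846.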